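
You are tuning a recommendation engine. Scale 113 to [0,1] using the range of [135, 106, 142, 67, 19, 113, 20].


min=19, max=142
(113-19)/(142-19) = 94/123 = 0.7642

0.7642


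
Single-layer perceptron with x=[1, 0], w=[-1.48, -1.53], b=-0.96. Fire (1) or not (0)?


z = (1)·(-1.48) + (0)·(-1.53) - 0.96
  = -2.44
step(z) = 0 (z<0)

0


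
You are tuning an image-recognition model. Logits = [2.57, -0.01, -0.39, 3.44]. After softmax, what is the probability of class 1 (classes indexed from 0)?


Exponentials: e^2.57=13.0658, e^-0.01=0.99, e^-0.39=0.6771, e^3.44=31.187
Sum = 45.9199
Softmax = [0.2845, 0.0216, 0.0147, 0.6792]
p[1] = 0.99/45.9199 = 0.0216

0.0216


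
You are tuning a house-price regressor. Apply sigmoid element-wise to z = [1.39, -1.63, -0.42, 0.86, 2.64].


σ(1.39) = 1/(1+e^-1.39) = 0.8006
σ(-1.63) = 1/(1+e^1.63) = 0.1638
σ(-0.42) = 1/(1+e^0.42) = 0.3965
σ(0.86) = 1/(1+e^-0.86) = 0.7027
σ(2.64) = 1/(1+e^-2.64) = 0.9334
result = [0.8006, 0.1638, 0.3965, 0.7027, 0.9334]

[0.8006, 0.1638, 0.3965, 0.7027, 0.9334]


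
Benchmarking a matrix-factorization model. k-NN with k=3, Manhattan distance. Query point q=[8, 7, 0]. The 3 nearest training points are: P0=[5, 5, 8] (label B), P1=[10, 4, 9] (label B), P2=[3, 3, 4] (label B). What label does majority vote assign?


d(q,P0) = 13  (label B)
d(q,P1) = 14  (label B)
d(q,P2) = 13  (label B)
Votes: A=0, B=3
Majority → B

B


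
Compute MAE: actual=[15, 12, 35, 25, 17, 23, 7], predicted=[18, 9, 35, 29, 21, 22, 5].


Absolute errors: |15-18|=3, |12-9|=3, |35-35|=0, |25-29|=4, |17-21|=4, |23-22|=1, |7-5|=2
Sum = 17
MAE = 17/7 = 17/7

17/7


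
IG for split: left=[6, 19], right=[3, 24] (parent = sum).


Parent = [9, 43], H_parent = 0.6647
H_left = 0.795 (n=25), H_right = 0.5033 (n=27)
H_children = (25/52)·0.795 + (27/52)·0.5033 = 0.6435
IG = 0.6647 - 0.6435 = 0.0212

0.0212


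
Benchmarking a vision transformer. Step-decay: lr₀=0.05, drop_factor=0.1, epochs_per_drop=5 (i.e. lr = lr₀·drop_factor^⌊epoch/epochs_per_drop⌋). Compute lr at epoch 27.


n_drops = ⌊27/5⌋ = 5
lr = 0.05·0.1^5 = 0.05·0.00001 = 0.0000005

0.0000005


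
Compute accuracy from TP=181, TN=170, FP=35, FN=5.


Accuracy = (TP+TN)/(TP+TN+FP+FN)
= (181+170)/(391)
= 351/391 = 89.77%

89.77%


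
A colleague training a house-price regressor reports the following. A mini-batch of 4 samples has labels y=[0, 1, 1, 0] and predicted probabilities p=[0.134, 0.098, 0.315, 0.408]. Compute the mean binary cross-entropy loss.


L[0] = -ln(1-0.134) = -ln(0.866) = 0.1439
L[1] = -ln(0.098) = 2.3228
L[2] = -ln(0.315) = 1.1552
L[3] = -ln(1-0.408) = -ln(0.592) = 0.5242
mean = (0.1439 + 2.3228 + 1.1552 + 0.5242)/4 = 1.0365

1.0365


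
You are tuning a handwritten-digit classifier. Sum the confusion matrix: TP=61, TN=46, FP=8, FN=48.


Total = TP + TN + FP + FN
= 61 + 46 + 8 + 48
= 163
(Predicted positive: 69, predicted negative: 94)

163


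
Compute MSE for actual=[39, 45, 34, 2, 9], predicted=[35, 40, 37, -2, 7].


Squared errors: (39-35)²=16, (45-40)²=25, (34-37)²=9, (2+ 2)²=16, (9-7)²=4
Sum = 70
MSE = 70/5 = 14

14


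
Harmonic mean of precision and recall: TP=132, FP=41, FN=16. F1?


Precision = 132/173 = 0.763
Recall = 132/148 = 0.8919
F1 = 2·P·R/(P+R) = 2·TP/(2·TP+FP+FN) = 264/(264+41+16) = 264/321 = 0.8224

0.8224


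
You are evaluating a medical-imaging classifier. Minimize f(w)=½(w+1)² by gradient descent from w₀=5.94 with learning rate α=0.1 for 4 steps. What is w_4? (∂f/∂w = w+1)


step 1: grad = 5.94+1 = 6.94; w = 5.94 - 0.1·(6.94) = 5.246
step 2: grad = 5.246+1 = 6.246; w = 5.246 - 0.1·(6.246) = 4.6214
step 3: grad = 4.6214+1 = 5.6214; w = 4.6214 - 0.1·(5.6214) = 4.05926
step 4: grad = 4.05926+1 = 5.05926; w = 4.05926 - 0.1·(5.05926) = 3.553334

3.553334


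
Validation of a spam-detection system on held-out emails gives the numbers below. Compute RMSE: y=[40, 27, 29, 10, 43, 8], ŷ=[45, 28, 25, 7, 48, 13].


MSE = 101/6 = 16.8333
RMSE = √(101/6) = 4.1028

4.1028


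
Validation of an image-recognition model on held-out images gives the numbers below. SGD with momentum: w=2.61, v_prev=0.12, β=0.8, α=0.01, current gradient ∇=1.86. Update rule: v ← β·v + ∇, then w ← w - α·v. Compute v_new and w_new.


v_new = 0.8·0.12 + 1.86 = 0.096 + 1.86 = 1.956
w_new = 2.61 - 0.01·1.956 = 2.61 - 0.01956 = 2.59044

v_new=1.956, w_new=2.59044


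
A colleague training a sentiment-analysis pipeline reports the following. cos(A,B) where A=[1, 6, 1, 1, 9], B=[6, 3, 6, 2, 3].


A·B = 1·6 + 6·3 + 1·6 + 1·2 + 9·3 = 59
‖A‖ = √120 = 10.9545, ‖B‖ = √94 = 9.6954
cos = 59/(√120·√94) = 59/√11280 = 0.5555

0.5555


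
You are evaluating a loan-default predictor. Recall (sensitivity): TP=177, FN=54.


Recall = TP/(TP+FN)
= 177/(177+54)
= 177/231 = 76.62%

76.62%


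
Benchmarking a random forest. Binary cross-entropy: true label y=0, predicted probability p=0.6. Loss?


BCE = -[y·ln(p) + (1-y)·ln(1-p)]
= -0 - 1·ln(1-0.6)
= -ln(0.4) = 0.9163

0.9163


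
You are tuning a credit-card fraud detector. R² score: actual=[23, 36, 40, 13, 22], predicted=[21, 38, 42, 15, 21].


ȳ = 26.8
SS_res = Σ(y-ŷ)² = 17
SS_tot = Σ(y-ȳ)² = 486.8
R² = 1 - SS_res/SS_tot = 1 - 0.0349 = 0.9651

0.9651


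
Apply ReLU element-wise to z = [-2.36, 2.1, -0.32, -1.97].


ReLU(-2.36) = max(0, -2.36) = 0.0
ReLU(2.1) = max(0, 2.1) = 2.1
ReLU(-0.32) = max(0, -0.32) = 0.0
ReLU(-1.97) = max(0, -1.97) = 0.0
result = [0.0, 2.1, 0.0, 0.0]

[0.0, 2.1, 0.0, 0.0]


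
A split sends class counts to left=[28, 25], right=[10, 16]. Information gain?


Parent = [38, 41], H_parent = 0.999
H_left = 0.9977 (n=53), H_right = 0.9612 (n=26)
H_children = (53/79)·0.9977 + (26/79)·0.9612 = 0.9857
IG = 0.999 - 0.9857 = 0.0133

0.0133


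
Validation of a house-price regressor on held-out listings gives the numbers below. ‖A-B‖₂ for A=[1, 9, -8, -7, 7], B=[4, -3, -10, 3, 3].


d = √((1-4)² + (9+ 3)² + (-8+ 10)² + (-7-3)² + (7-3)²)
  = √(9 + 144 + 4 + 100 + 16)
  = √273 = 16.5227

16.5227


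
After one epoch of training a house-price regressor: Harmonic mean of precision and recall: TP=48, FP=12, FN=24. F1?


Precision = 48/60 = 0.8
Recall = 48/72 = 0.6667
F1 = 2·P·R/(P+R) = 2·TP/(2·TP+FP+FN) = 96/(96+12+24) = 96/132 = 0.7273

0.7273


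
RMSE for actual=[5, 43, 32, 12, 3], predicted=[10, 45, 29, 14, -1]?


MSE = 58/5 = 11.6
RMSE = √(58/5) = 3.4059

3.4059


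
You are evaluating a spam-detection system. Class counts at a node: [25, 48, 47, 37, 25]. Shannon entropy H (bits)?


Probabilities: [25/182, 48/182, 47/182, 37/182, 25/182] ≈ [0.1374, 0.2637, 0.2582, 0.2033, 0.1374]
H = -((25/182)·log₂(25/182) + (48/182)·log₂(48/182) + (47/182)·log₂(47/182) + (37/182)·log₂(37/182) + (25/182)·log₂(25/182))
  = 2.2656 bits

2.2656 bits


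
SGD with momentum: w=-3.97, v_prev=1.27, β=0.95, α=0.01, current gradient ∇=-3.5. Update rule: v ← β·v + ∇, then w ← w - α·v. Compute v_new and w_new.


v_new = 0.95·1.27 - 3.5 = 1.2065 - 3.5 = -2.2935
w_new = -3.97 - 0.01·-2.2935 = -3.97 + 0.022935 = -3.947065

v_new=-2.2935, w_new=-3.947065


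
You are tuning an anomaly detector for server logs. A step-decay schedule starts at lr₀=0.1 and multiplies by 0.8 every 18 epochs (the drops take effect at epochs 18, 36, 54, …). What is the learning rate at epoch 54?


n_drops = ⌊54/18⌋ = 3
lr = 0.1·0.8^3 = 0.1·0.512 = 0.0512

0.0512


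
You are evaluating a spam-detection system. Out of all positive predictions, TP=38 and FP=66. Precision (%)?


Precision = TP/(TP+FP)
= 38/(38+66)
= 38/104 = 36.54%

36.54%


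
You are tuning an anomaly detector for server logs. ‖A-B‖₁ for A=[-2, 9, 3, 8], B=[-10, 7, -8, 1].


d = |-2+ 10| + |9-7| + |3+ 8| + |8-1|
  = 8 + 2 + 11 + 7
  = 28

28


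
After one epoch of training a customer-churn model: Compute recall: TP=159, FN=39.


Recall = TP/(TP+FN)
= 159/(159+39)
= 159/198 = 80.3%

80.3%


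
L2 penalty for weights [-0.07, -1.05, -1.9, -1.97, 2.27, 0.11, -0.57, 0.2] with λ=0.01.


‖w‖₂² = (-0.07)² + (-1.05)² + (-1.9)² + (-1.97)² + (2.27)² + (0.11)² + (-0.57)² + (0.2)²
     = 0.0049 + 1.1025 + 3.61 + 3.8809 + 5.1529 + 0.0121 + 0.3249 + 0.04
     = 14.1282
λ·‖w‖₂² = 0.01·14.1282 = 0.141282

0.141282


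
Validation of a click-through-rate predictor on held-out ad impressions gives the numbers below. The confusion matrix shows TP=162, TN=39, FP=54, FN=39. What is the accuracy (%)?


Accuracy = (TP+TN)/(TP+TN+FP+FN)
= (162+39)/(294)
= 201/294 = 68.37%

68.37%


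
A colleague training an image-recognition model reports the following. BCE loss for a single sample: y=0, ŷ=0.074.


BCE = -[y·ln(p) + (1-y)·ln(1-p)]
= -0 - 1·ln(1-0.074)
= -ln(0.926) = 0.0769

0.0769


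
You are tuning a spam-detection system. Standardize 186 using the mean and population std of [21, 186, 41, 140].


μ = 97, σ = 68.3411
z = (186 - 97)/68.3411 = 1.3023

1.3023


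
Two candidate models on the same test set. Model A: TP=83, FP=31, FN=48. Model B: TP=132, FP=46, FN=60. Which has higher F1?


Model A: P=83/114=0.7281, R=83/131=0.6336, F1=2PR/(P+R)=2TP/(2TP+FP+FN)=166/245=0.6776
Model B: P=132/178=0.7416, R=132/192=0.6875, F1=2PR/(P+R)=2TP/(2TP+FP+FN)=264/370=0.7135
0.6776 < 0.7135 → Model B

Model B


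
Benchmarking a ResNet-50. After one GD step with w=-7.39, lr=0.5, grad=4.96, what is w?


w_new = w - α·∇
= -7.39 - 0.5·4.96
= -7.39 - 2.48
= -9.87

-9.87


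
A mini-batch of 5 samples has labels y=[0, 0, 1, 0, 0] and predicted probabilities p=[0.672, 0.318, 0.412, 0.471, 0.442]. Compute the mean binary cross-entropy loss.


L[0] = -ln(1-0.672) = -ln(0.328) = 1.1147
L[1] = -ln(1-0.318) = -ln(0.682) = 0.3827
L[2] = -ln(0.412) = 0.8867
L[3] = -ln(1-0.471) = -ln(0.529) = 0.6368
L[4] = -ln(1-0.442) = -ln(0.558) = 0.5834
mean = (1.1147 + 0.3827 + 0.8867 + 0.6368 + 0.5834)/5 = 0.7209

0.7209


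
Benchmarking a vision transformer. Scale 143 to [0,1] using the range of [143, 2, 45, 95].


min=2, max=143
(143-2)/(143-2) = 141/141 = 1.0

1.0


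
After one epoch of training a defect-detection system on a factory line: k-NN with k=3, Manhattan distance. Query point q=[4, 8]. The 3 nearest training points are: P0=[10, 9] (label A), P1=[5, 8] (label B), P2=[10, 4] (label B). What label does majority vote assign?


d(q,P0) = 7  (label A)
d(q,P1) = 1  (label B)
d(q,P2) = 10  (label B)
Votes: A=1, B=2
Majority → B

B


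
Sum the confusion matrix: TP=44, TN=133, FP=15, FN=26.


Total = TP + TN + FP + FN
= 44 + 133 + 15 + 26
= 218
(Predicted positive: 59, predicted negative: 159)

218


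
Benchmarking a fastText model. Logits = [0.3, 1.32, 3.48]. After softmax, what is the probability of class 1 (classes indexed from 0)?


Exponentials: e^0.3=1.3499, e^1.32=3.7434, e^3.48=32.4597
Sum = 37.553
Softmax = [0.0359, 0.0997, 0.8644]
p[1] = 3.7434/37.553 = 0.0997

0.0997


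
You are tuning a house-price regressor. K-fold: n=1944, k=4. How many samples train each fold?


Fold size = 1944/4 = 486
Training per fold = 1944 - 486 = 1458

1458


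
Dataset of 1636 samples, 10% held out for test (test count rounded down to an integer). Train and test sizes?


Test = ⌊1636·10/100⌋ = 163
Train = 1636 - 163 = 1473

Train: 1473, Test: 163


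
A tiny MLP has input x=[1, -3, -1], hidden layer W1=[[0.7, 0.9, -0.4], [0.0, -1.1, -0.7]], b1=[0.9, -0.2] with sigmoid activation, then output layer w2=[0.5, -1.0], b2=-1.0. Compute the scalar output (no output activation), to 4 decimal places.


z1[0] = (0.7)·(1) + (0.9)·(-3) + (-0.4)·(-1) + 0.9 = -0.7
z1[1] = (0.0)·(1) + (-1.1)·(-3) + (-0.7)·(-1) - 0.2 = 3.8
h = sigmoid(z1) = [0.3318, 0.9781]
output = (0.5)·(0.3318) + (-1.0)·(0.9781) - 1.0 = -1.8122

-1.8122


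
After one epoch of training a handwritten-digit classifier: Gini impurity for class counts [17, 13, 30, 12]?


Probabilities: [17/72, 13/72, 30/72, 12/72] ≈ [0.2361, 0.1806, 0.4167, 0.1667]
Σpᵢ² = (289 + 169 + 900 + 144)/72² = 1502/5184
Gini = 1 - Σpᵢ² = 1 - 1502/5184 = 0.7103

0.7103


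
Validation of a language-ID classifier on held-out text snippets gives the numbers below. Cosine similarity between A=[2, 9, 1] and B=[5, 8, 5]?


A·B = 2·5 + 9·8 + 1·5 = 87
‖A‖ = √86 = 9.2736, ‖B‖ = √114 = 10.6771
cos = 87/(√86·√114) = 87/√9804 = 0.8787

0.8787


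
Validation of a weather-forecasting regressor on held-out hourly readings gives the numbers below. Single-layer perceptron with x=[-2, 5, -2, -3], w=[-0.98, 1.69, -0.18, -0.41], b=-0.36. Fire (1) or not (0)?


z = (-2)·(-0.98) + (5)·(1.69) + (-2)·(-0.18) + (-3)·(-0.41) - 0.36
  = 11.64
step(z) = 1 (z≥0)

1


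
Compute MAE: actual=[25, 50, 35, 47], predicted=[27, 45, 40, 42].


Absolute errors: |25-27|=2, |50-45|=5, |35-40|=5, |47-42|=5
Sum = 17
MAE = 17/4 = 17/4

17/4


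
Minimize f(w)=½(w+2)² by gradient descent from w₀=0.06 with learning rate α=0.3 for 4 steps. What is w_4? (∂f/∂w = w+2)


step 1: grad = 0.06+2 = 2.06; w = 0.06 - 0.3·(2.06) = -0.558
step 2: grad = -0.558+2 = 1.442; w = -0.558 - 0.3·(1.442) = -0.9906
step 3: grad = -0.9906+2 = 1.0094; w = -0.9906 - 0.3·(1.0094) = -1.29342
step 4: grad = -1.29342+2 = 0.70658; w = -1.29342 - 0.3·(0.70658) = -1.505394

-1.505394


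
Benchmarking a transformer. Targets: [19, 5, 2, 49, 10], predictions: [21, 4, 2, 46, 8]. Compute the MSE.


Squared errors: (19-21)²=4, (5-4)²=1, (2-2)²=0, (49-46)²=9, (10-8)²=4
Sum = 18
MSE = 18/5 = 18/5

18/5


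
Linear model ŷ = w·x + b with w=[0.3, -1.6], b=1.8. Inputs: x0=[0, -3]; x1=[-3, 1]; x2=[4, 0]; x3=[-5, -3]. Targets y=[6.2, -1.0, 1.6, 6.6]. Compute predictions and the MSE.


ŷ0 = (0.3)·(0) + (-1.6)·(-3) + 1.8 = 6.6
ŷ1 = (0.3)·(-3) + (-1.6)·(1) + 1.8 = -0.7
ŷ2 = (0.3)·(4) + (-1.6)·(0) + 1.8 = 3.0
ŷ3 = (0.3)·(-5) + (-1.6)·(-3) + 1.8 = 5.1
errors² = [0.16, 0.09, 1.96, 2.25]
MSE = 4.4600/4 = 1.115

1.115


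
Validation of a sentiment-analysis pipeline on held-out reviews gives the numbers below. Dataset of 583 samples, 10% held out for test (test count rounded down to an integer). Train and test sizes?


Test = ⌊583·10/100⌋ = 58
Train = 583 - 58 = 525

Train: 525, Test: 58


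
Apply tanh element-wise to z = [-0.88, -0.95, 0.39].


tanh(-0.88) = -0.7064
tanh(-0.95) = -0.7398
tanh(0.39) = 0.3714
result = [-0.7064, -0.7398, 0.3714]

[-0.7064, -0.7398, 0.3714]


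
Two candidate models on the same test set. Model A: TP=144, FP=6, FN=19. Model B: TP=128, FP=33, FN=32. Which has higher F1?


Model A: P=144/150=0.96, R=144/163=0.8834, F1=2PR/(P+R)=2TP/(2TP+FP+FN)=288/313=0.9201
Model B: P=128/161=0.795, R=128/160=0.8, F1=2PR/(P+R)=2TP/(2TP+FP+FN)=256/321=0.7975
0.9201 > 0.7975 → Model A

Model A


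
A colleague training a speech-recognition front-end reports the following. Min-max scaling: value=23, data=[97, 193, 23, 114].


min=23, max=193
(23-23)/(193-23) = 0/170 = 0.0

0.0


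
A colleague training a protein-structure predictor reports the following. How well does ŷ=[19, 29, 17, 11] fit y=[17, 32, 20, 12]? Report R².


ȳ = 20.25
SS_res = Σ(y-ŷ)² = 23
SS_tot = Σ(y-ȳ)² = 216.75
R² = 1 - SS_res/SS_tot = 1 - 0.1061 = 0.8939

0.8939


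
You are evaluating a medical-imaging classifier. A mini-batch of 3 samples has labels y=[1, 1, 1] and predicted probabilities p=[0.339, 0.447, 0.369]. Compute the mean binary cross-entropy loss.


L[0] = -ln(0.339) = 1.0818
L[1] = -ln(0.447) = 0.8052
L[2] = -ln(0.369) = 0.997
mean = (1.0818 + 0.8052 + 0.997)/3 = 0.9613

0.9613


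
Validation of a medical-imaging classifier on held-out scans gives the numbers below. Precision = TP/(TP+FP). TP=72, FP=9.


Precision = TP/(TP+FP)
= 72/(72+9)
= 72/81 = 88.89%

88.89%


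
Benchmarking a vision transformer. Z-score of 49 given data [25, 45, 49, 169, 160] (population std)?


μ = 89.6, σ = 61.7595
z = (49 - 89.6)/61.7595 = -0.6574

-0.6574


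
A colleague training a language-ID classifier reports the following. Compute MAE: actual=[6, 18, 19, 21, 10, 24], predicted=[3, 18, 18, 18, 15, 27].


Absolute errors: |6-3|=3, |18-18|=0, |19-18|=1, |21-18|=3, |10-15|=5, |24-27|=3
Sum = 15
MAE = 15/6 = 5/2

5/2


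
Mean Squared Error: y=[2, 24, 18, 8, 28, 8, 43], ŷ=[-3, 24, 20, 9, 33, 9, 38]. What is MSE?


Squared errors: (2+ 3)²=25, (24-24)²=0, (18-20)²=4, (8-9)²=1, (28-33)²=25, (8-9)²=1, (43-38)²=25
Sum = 81
MSE = 81/7 = 81/7

81/7


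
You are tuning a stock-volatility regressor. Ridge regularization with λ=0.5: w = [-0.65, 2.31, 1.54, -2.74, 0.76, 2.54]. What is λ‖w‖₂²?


‖w‖₂² = (-0.65)² + (2.31)² + (1.54)² + (-2.74)² + (0.76)² + (2.54)²
     = 0.4225 + 5.3361 + 2.3716 + 7.5076 + 0.5776 + 6.4516
     = 22.667
λ·‖w‖₂² = 0.5·22.667 = 11.3335

11.3335


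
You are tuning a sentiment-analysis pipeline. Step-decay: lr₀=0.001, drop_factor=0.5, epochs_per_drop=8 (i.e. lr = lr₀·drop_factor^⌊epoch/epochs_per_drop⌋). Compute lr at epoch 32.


n_drops = ⌊32/8⌋ = 4
lr = 0.001·0.5^4 = 0.001·0.0625 = 0.0000625

0.0000625


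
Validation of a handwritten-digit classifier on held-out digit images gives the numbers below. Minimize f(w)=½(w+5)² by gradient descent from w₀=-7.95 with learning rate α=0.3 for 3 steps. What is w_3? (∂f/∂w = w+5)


step 1: grad = -7.95+5 = -2.95; w = -7.95 - 0.3·(-2.95) = -7.065
step 2: grad = -7.065+5 = -2.065; w = -7.065 - 0.3·(-2.065) = -6.4455
step 3: grad = -6.4455+5 = -1.4455; w = -6.4455 - 0.3·(-1.4455) = -6.01185

-6.01185


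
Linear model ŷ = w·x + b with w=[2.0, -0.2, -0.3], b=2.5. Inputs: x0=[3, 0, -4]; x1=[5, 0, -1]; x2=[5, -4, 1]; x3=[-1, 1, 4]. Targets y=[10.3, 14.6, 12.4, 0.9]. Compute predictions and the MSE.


ŷ0 = (2.0)·(3) + (-0.2)·(0) + (-0.3)·(-4) + 2.5 = 9.7
ŷ1 = (2.0)·(5) + (-0.2)·(0) + (-0.3)·(-1) + 2.5 = 12.8
ŷ2 = (2.0)·(5) + (-0.2)·(-4) + (-0.3)·(1) + 2.5 = 13.0
ŷ3 = (2.0)·(-1) + (-0.2)·(1) + (-0.3)·(4) + 2.5 = -0.9
errors² = [0.36, 3.24, 0.36, 3.24]
MSE = 7.2000/4 = 1.8

1.8


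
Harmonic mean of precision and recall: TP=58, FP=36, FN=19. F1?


Precision = 58/94 = 0.617
Recall = 58/77 = 0.7532
F1 = 2·P·R/(P+R) = 2·TP/(2·TP+FP+FN) = 116/(116+36+19) = 116/171 = 0.6784

0.6784


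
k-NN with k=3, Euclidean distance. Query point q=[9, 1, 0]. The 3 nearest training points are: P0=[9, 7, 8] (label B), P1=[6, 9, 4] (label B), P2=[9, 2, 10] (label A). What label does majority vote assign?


d(q,P0) = 10.0  (label B)
d(q,P1) = 9.434  (label B)
d(q,P2) = 10.0499  (label A)
Votes: A=1, B=2
Majority → B

B


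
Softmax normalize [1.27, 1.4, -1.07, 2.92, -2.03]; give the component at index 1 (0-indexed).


Exponentials: e^1.27=3.5609, e^1.4=4.0552, e^-1.07=0.343, e^2.92=18.5413, e^-2.03=0.1313
Sum = 26.6317
Softmax = [0.1337, 0.1523, 0.0129, 0.6962, 0.0049]
p[1] = 4.0552/26.6317 = 0.1523

0.1523


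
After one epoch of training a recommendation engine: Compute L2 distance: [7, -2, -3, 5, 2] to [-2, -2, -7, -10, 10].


d = √((7+ 2)² + (-2+ 2)² + (-3+ 7)² + (5+ 10)² + (2-10)²)
  = √(81 + 0 + 16 + 225 + 64)
  = √386 = 19.6469

19.6469


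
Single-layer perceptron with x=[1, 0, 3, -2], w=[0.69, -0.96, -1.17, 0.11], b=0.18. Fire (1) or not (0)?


z = (1)·(0.69) + (0)·(-0.96) + (3)·(-1.17) + (-2)·(0.11) + 0.18
  = -2.86
step(z) = 0 (z<0)

0


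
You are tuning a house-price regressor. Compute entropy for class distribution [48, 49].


Probabilities: [48/97, 49/97] ≈ [0.4948, 0.5052]
H = -((48/97)·log₂(48/97) + (49/97)·log₂(49/97))
  = 0.9999 bits

0.9999 bits


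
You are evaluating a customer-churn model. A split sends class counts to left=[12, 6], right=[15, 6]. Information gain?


Parent = [27, 12], H_parent = 0.8905
H_left = 0.9183 (n=18), H_right = 0.8631 (n=21)
H_children = (18/39)·0.9183 + (21/39)·0.8631 = 0.8886
IG = 0.8905 - 0.8886 = 0.0019

0.0019


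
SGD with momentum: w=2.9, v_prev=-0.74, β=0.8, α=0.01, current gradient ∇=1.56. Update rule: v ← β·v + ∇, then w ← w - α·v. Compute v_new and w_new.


v_new = 0.8·-0.74 + 1.56 = -0.592 + 1.56 = 0.968
w_new = 2.9 - 0.01·0.968 = 2.9 - 0.00968 = 2.89032

v_new=0.968, w_new=2.89032


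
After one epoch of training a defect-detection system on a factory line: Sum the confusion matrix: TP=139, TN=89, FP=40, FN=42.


Total = TP + TN + FP + FN
= 139 + 89 + 40 + 42
= 310
(Predicted positive: 179, predicted negative: 131)

310


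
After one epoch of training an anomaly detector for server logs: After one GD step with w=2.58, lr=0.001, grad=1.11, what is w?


w_new = w - α·∇
= 2.58 - 0.001·1.11
= 2.58 - 0.00111
= 2.57889

2.57889


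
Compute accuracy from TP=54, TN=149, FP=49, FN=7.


Accuracy = (TP+TN)/(TP+TN+FP+FN)
= (54+149)/(259)
= 203/259 = 78.38%

78.38%


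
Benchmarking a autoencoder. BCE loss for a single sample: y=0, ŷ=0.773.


BCE = -[y·ln(p) + (1-y)·ln(1-p)]
= -0 - 1·ln(1-0.773)
= -ln(0.227) = 1.4828

1.4828


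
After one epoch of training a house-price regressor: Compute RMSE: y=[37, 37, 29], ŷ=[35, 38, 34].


MSE = 30/3 = 10
RMSE = √(30/3) = 3.1623

3.1623


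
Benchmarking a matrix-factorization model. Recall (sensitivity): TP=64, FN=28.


Recall = TP/(TP+FN)
= 64/(64+28)
= 64/92 = 69.57%

69.57%


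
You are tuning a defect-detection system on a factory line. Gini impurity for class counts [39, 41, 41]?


Probabilities: [39/121, 41/121, 41/121] ≈ [0.3223, 0.3388, 0.3388]
Σpᵢ² = (1521 + 1681 + 1681)/121² = 4883/14641
Gini = 1 - Σpᵢ² = 1 - 4883/14641 = 0.6665

0.6665


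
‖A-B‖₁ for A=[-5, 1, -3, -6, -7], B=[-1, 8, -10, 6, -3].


d = |-5+ 1| + |1-8| + |-3+ 10| + |-6-6| + |-7+ 3|
  = 4 + 7 + 7 + 12 + 4
  = 34

34


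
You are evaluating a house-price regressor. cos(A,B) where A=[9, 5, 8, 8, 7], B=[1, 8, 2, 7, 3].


A·B = 9·1 + 5·8 + 8·2 + 8·7 + 7·3 = 142
‖A‖ = √283 = 16.8226, ‖B‖ = √127 = 11.2694
cos = 142/(√283·√127) = 142/√35941 = 0.749

0.749


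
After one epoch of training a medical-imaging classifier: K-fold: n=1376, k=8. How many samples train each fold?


Fold size = 1376/8 = 172
Training per fold = 1376 - 172 = 1204

1204


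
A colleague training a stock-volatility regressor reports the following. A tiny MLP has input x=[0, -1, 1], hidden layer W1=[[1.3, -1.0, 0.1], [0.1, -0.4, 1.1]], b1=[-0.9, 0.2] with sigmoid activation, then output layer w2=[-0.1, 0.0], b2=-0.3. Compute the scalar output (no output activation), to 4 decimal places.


z1[0] = (1.3)·(0) + (-1.0)·(-1) + (0.1)·(1) - 0.9 = 0.2
z1[1] = (0.1)·(0) + (-0.4)·(-1) + (1.1)·(1) + 0.2 = 1.7
h = sigmoid(z1) = [0.5498, 0.8455]
output = (-0.1)·(0.5498) + (0.0)·(0.8455) - 0.3 = -0.355

-0.355


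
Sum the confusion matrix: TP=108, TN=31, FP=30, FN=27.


Total = TP + TN + FP + FN
= 108 + 31 + 30 + 27
= 196
(Predicted positive: 138, predicted negative: 58)

196


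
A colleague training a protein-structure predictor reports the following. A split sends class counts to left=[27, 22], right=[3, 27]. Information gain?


Parent = [30, 49], H_parent = 0.9579
H_left = 0.9925 (n=49), H_right = 0.469 (n=30)
H_children = (49/79)·0.9925 + (30/79)·0.469 = 0.7937
IG = 0.9579 - 0.7937 = 0.1642

0.1642


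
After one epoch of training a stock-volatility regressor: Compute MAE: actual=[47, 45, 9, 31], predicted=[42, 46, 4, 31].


Absolute errors: |47-42|=5, |45-46|=1, |9-4|=5, |31-31|=0
Sum = 11
MAE = 11/4 = 11/4

11/4


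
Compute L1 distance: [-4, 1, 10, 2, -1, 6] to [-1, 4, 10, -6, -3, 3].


d = |-4+ 1| + |1-4| + |10-10| + |2+ 6| + |-1+ 3| + |6-3|
  = 3 + 3 + 0 + 8 + 2 + 3
  = 19

19


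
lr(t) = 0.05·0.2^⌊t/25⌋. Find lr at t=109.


n_drops = ⌊109/25⌋ = 4
lr = 0.05·0.2^4 = 0.05·0.0016 = 0.00008

0.00008


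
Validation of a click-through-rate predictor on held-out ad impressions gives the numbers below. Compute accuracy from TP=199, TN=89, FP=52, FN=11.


Accuracy = (TP+TN)/(TP+TN+FP+FN)
= (199+89)/(351)
= 288/351 = 82.05%

82.05%


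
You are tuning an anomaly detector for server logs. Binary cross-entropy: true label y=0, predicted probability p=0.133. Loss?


BCE = -[y·ln(p) + (1-y)·ln(1-p)]
= -0 - 1·ln(1-0.133)
= -ln(0.867) = 0.1427

0.1427


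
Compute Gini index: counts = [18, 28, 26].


Probabilities: [18/72, 28/72, 26/72] ≈ [0.25, 0.3889, 0.3611]
Σpᵢ² = (324 + 784 + 676)/72² = 1784/5184
Gini = 1 - Σpᵢ² = 1 - 1784/5184 = 0.6559

0.6559


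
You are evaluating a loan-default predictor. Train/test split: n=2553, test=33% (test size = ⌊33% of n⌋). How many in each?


Test = ⌊2553·33/100⌋ = 842
Train = 2553 - 842 = 1711

Train: 1711, Test: 842


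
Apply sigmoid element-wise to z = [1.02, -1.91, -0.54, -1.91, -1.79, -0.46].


σ(1.02) = 1/(1+e^-1.02) = 0.735
σ(-1.91) = 1/(1+e^1.91) = 0.129
σ(-0.54) = 1/(1+e^0.54) = 0.3682
σ(-1.91) = 1/(1+e^1.91) = 0.129
σ(-1.79) = 1/(1+e^1.79) = 0.1431
σ(-0.46) = 1/(1+e^0.46) = 0.387
result = [0.735, 0.129, 0.3682, 0.129, 0.1431, 0.387]

[0.735, 0.129, 0.3682, 0.129, 0.1431, 0.387]


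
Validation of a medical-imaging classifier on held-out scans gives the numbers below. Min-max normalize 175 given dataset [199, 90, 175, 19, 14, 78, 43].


min=14, max=199
(175-14)/(199-14) = 161/185 = 0.8703

0.8703


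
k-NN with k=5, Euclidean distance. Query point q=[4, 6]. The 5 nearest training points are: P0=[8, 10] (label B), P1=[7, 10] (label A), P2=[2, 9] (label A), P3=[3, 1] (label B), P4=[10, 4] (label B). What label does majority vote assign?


d(q,P0) = 5.6569  (label B)
d(q,P1) = 5.0  (label A)
d(q,P2) = 3.6056  (label A)
d(q,P3) = 5.099  (label B)
d(q,P4) = 6.3246  (label B)
Votes: A=2, B=3
Majority → B

B


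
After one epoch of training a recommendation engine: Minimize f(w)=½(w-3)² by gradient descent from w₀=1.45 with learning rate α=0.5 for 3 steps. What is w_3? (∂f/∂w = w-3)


step 1: grad = 1.45-3 = -1.55; w = 1.45 - 0.5·(-1.55) = 2.225
step 2: grad = 2.225-3 = -0.775; w = 2.225 - 0.5·(-0.775) = 2.6125
step 3: grad = 2.6125-3 = -0.3875; w = 2.6125 - 0.5·(-0.3875) = 2.80625

2.80625


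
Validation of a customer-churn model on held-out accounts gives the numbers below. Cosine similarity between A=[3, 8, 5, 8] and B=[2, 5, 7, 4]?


A·B = 3·2 + 8·5 + 5·7 + 8·4 = 113
‖A‖ = √162 = 12.7279, ‖B‖ = √94 = 9.6954
cos = 113/(√162·√94) = 113/√15228 = 0.9157

0.9157


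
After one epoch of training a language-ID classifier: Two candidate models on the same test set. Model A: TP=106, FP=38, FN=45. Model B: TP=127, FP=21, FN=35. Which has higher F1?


Model A: P=106/144=0.7361, R=106/151=0.702, F1=2PR/(P+R)=2TP/(2TP+FP+FN)=212/295=0.7186
Model B: P=127/148=0.8581, R=127/162=0.784, F1=2PR/(P+R)=2TP/(2TP+FP+FN)=254/310=0.8194
0.7186 < 0.8194 → Model B

Model B


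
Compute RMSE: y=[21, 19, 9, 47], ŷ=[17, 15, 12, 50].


MSE = 50/4 = 12.5
RMSE = √(50/4) = 3.5355

3.5355


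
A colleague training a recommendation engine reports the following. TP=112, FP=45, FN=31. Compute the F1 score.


Precision = 112/157 = 0.7134
Recall = 112/143 = 0.7832
F1 = 2·P·R/(P+R) = 2·TP/(2·TP+FP+FN) = 224/(224+45+31) = 224/300 = 0.7467

0.7467


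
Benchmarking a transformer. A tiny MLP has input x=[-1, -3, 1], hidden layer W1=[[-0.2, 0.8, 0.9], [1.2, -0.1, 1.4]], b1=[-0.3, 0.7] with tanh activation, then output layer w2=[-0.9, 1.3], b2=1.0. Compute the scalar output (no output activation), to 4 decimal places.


z1[0] = (-0.2)·(-1) + (0.8)·(-3) + (0.9)·(1) - 0.3 = -1.6
z1[1] = (1.2)·(-1) + (-0.1)·(-3) + (1.4)·(1) + 0.7 = 1.2
h = tanh(z1) = [-0.9217, 0.8337]
output = (-0.9)·(-0.9217) + (1.3)·(0.8337) + 1.0 = 2.9133

2.9133


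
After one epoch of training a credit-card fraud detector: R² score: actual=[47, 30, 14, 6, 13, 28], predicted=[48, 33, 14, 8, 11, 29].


ȳ = 23
SS_res = Σ(y-ŷ)² = 19
SS_tot = Σ(y-ȳ)² = 1120
R² = 1 - SS_res/SS_tot = 1 - 0.017 = 0.983

0.983


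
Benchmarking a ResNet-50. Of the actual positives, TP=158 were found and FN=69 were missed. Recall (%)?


Recall = TP/(TP+FN)
= 158/(158+69)
= 158/227 = 69.6%

69.6%


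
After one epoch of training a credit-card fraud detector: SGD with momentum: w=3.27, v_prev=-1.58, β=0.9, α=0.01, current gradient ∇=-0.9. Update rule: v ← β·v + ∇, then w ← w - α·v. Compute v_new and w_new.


v_new = 0.9·-1.58 - 0.9 = -1.422 - 0.9 = -2.322
w_new = 3.27 - 0.01·-2.322 = 3.27 + 0.02322 = 3.29322

v_new=-2.322, w_new=3.29322


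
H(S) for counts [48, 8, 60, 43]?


Probabilities: [48/159, 8/159, 60/159, 43/159] ≈ [0.3019, 0.0503, 0.3774, 0.2704]
H = -((48/159)·log₂(48/159) + (8/159)·log₂(8/159) + (60/159)·log₂(60/159) + (43/159)·log₂(43/159))
  = 1.7794 bits

1.7794 bits


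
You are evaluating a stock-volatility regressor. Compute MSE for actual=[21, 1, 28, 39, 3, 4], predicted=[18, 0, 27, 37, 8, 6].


Squared errors: (21-18)²=9, (1-0)²=1, (28-27)²=1, (39-37)²=4, (3-8)²=25, (4-6)²=4
Sum = 44
MSE = 44/6 = 22/3

22/3


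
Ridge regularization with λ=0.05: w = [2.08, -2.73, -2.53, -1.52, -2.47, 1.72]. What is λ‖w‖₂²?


‖w‖₂² = (2.08)² + (-2.73)² + (-2.53)² + (-1.52)² + (-2.47)² + (1.72)²
     = 4.3264 + 7.4529 + 6.4009 + 2.3104 + 6.1009 + 2.9584
     = 29.5499
λ·‖w‖₂² = 0.05·29.5499 = 1.477495

1.477495


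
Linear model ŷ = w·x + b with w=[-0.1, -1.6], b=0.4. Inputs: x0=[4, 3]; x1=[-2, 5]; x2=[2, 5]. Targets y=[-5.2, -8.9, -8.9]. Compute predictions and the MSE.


ŷ0 = (-0.1)·(4) + (-1.6)·(3) + 0.4 = -4.8
ŷ1 = (-0.1)·(-2) + (-1.6)·(5) + 0.4 = -7.4
ŷ2 = (-0.1)·(2) + (-1.6)·(5) + 0.4 = -7.8
errors² = [0.16, 2.25, 1.21]
MSE = 3.6200/3 = 1.2067

1.2067


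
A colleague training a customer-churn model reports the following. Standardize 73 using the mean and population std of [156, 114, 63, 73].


μ = 101.5, σ = 36.8137
z = (73 - 101.5)/36.8137 = -0.7742

-0.7742


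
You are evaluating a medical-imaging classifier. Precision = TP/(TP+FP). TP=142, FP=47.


Precision = TP/(TP+FP)
= 142/(142+47)
= 142/189 = 75.13%

75.13%


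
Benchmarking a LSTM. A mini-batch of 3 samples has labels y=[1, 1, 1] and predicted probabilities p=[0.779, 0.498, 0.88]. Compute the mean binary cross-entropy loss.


L[0] = -ln(0.779) = 0.2497
L[1] = -ln(0.498) = 0.6972
L[2] = -ln(0.88) = 0.1278
mean = (0.2497 + 0.6972 + 0.1278)/3 = 0.3582

0.3582


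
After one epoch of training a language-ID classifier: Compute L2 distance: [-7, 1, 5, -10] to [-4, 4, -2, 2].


d = √((-7+ 4)² + (1-4)² + (5+ 2)² + (-10-2)²)
  = √(9 + 9 + 49 + 144)
  = √211 = 14.5258

14.5258


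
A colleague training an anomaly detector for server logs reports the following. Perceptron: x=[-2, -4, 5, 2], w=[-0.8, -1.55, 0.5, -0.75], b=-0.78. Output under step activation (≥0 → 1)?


z = (-2)·(-0.8) + (-4)·(-1.55) + (5)·(0.5) + (2)·(-0.75) - 0.78
  = 8.02
step(z) = 1 (z≥0)

1


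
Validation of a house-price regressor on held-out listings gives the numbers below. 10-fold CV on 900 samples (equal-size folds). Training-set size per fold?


Fold size = 900/10 = 90
Training per fold = 900 - 90 = 810

810


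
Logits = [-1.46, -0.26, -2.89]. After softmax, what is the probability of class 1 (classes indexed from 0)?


Exponentials: e^-1.46=0.2322, e^-0.26=0.7711, e^-2.89=0.0556
Sum = 1.0589
Softmax = [0.2193, 0.7282, 0.0525]
p[1] = 0.7711/1.0589 = 0.7282

0.7282


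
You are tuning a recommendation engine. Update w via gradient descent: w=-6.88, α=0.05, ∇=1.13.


w_new = w - α·∇
= -6.88 - 0.05·1.13
= -6.88 - 0.0565
= -6.9365

-6.9365


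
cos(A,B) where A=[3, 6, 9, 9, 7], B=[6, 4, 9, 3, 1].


A·B = 3·6 + 6·4 + 9·9 + 9·3 + 7·1 = 157
‖A‖ = √256 = 16, ‖B‖ = √143 = 11.9583
cos = 157/(√256·√143) = 157/√36608 = 0.8206

0.8206


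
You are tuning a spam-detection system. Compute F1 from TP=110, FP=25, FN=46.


Precision = 110/135 = 0.8148
Recall = 110/156 = 0.7051
F1 = 2·P·R/(P+R) = 2·TP/(2·TP+FP+FN) = 220/(220+25+46) = 220/291 = 0.756

0.756


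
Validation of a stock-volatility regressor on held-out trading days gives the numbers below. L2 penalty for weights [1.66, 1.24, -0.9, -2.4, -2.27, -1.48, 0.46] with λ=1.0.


‖w‖₂² = (1.66)² + (1.24)² + (-0.9)² + (-2.4)² + (-2.27)² + (-1.48)² + (0.46)²
     = 2.7556 + 1.5376 + 0.81 + 5.76 + 5.1529 + 2.1904 + 0.2116
     = 18.4181
λ·‖w‖₂² = 1.0·18.4181 = 18.4181

18.4181


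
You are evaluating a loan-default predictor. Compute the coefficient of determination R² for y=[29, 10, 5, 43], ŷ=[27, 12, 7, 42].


ȳ = 21.75
SS_res = Σ(y-ŷ)² = 13
SS_tot = Σ(y-ȳ)² = 922.75
R² = 1 - SS_res/SS_tot = 1 - 0.0141 = 0.9859

0.9859


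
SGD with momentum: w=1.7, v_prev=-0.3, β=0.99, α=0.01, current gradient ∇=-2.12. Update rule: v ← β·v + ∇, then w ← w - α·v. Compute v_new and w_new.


v_new = 0.99·-0.3 - 2.12 = -0.297 - 2.12 = -2.417
w_new = 1.7 - 0.01·-2.417 = 1.7 + 0.02417 = 1.72417

v_new=-2.417, w_new=1.72417


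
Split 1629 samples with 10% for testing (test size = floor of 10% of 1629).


Test = ⌊1629·10/100⌋ = 162
Train = 1629 - 162 = 1467

Train: 1467, Test: 162


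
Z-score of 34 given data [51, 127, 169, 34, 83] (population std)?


μ = 92.8, σ = 49.5516
z = (34 - 92.8)/49.5516 = -1.1866

-1.1866


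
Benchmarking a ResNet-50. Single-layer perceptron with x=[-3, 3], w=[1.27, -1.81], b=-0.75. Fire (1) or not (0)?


z = (-3)·(1.27) + (3)·(-1.81) - 0.75
  = -9.99
step(z) = 0 (z<0)

0


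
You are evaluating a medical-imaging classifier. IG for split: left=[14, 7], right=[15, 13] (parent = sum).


Parent = [29, 20], H_parent = 0.9755
H_left = 0.9183 (n=21), H_right = 0.9963 (n=28)
H_children = (21/49)·0.9183 + (28/49)·0.9963 = 0.9629
IG = 0.9755 - 0.9629 = 0.0126

0.0126


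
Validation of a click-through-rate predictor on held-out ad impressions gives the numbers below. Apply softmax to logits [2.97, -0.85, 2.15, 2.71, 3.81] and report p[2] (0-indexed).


Exponentials: e^2.97=19.4919, e^-0.85=0.4274, e^2.15=8.5849, e^2.71=15.0293, e^3.81=45.1504
Sum = 88.6839
Softmax = [0.2198, 0.0048, 0.0968, 0.1695, 0.5091]
p[2] = 8.5849/88.6839 = 0.0968

0.0968


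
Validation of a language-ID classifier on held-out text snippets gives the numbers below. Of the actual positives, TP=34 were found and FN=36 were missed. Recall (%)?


Recall = TP/(TP+FN)
= 34/(34+36)
= 34/70 = 48.57%

48.57%


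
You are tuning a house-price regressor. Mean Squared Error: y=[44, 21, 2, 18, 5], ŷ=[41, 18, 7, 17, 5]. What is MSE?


Squared errors: (44-41)²=9, (21-18)²=9, (2-7)²=25, (18-17)²=1, (5-5)²=0
Sum = 44
MSE = 44/5 = 44/5

44/5


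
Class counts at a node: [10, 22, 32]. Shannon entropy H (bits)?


Probabilities: [10/64, 22/64, 32/64] ≈ [0.1562, 0.3438, 0.5]
H = -((10/64)·log₂(10/64) + (22/64)·log₂(22/64) + (32/64)·log₂(32/64))
  = 1.448 bits

1.448 bits


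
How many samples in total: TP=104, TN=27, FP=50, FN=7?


Total = TP + TN + FP + FN
= 104 + 27 + 50 + 7
= 188
(Predicted positive: 154, predicted negative: 34)

188


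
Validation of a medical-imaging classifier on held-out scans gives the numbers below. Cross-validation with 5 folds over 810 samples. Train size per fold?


Fold size = 810/5 = 162
Training per fold = 810 - 162 = 648

648


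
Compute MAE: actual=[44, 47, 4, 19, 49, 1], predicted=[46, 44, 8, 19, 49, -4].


Absolute errors: |44-46|=2, |47-44|=3, |4-8|=4, |19-19|=0, |49-49|=0, |1+ 4|=5
Sum = 14
MAE = 14/6 = 7/3

7/3


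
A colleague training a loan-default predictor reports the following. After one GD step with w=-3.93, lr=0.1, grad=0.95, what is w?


w_new = w - α·∇
= -3.93 - 0.1·0.95
= -3.93 - 0.095
= -4.025

-4.025


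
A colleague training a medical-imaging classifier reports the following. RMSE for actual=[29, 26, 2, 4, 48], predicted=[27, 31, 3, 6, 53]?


MSE = 59/5 = 11.8
RMSE = √(59/5) = 3.4351

3.4351


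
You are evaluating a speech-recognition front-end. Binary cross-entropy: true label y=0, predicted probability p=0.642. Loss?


BCE = -[y·ln(p) + (1-y)·ln(1-p)]
= -0 - 1·ln(1-0.642)
= -ln(0.358) = 1.0272

1.0272


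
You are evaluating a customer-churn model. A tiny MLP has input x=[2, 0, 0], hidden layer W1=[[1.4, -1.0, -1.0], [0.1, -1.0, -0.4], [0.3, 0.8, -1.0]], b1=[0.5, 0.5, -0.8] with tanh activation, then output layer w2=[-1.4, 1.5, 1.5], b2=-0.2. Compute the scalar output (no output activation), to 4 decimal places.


z1[0] = (1.4)·(2) + (-1.0)·(0) + (-1.0)·(0) + 0.5 = 3.3
z1[1] = (0.1)·(2) + (-1.0)·(0) + (-0.4)·(0) + 0.5 = 0.7
z1[2] = (0.3)·(2) + (0.8)·(0) + (-1.0)·(0) - 0.8 = -0.2
h = tanh(z1) = [0.9973, 0.6044, -0.1974]
output = (-1.4)·(0.9973) + (1.5)·(0.6044) + (1.5)·(-0.1974) - 0.2 = -0.9857

-0.9857


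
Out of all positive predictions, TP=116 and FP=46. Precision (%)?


Precision = TP/(TP+FP)
= 116/(116+46)
= 116/162 = 71.6%

71.6%


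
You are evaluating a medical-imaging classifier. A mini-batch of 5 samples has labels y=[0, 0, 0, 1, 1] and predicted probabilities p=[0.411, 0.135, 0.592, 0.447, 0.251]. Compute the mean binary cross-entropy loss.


L[0] = -ln(1-0.411) = -ln(0.589) = 0.5293
L[1] = -ln(1-0.135) = -ln(0.865) = 0.145
L[2] = -ln(1-0.592) = -ln(0.408) = 0.8965
L[3] = -ln(0.447) = 0.8052
L[4] = -ln(0.251) = 1.3823
mean = (0.5293 + 0.145 + 0.8965 + 0.8052 + 1.3823)/5 = 0.7517

0.7517


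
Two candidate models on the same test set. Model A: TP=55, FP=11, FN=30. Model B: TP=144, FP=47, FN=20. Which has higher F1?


Model A: P=55/66=0.8333, R=55/85=0.6471, F1=2PR/(P+R)=2TP/(2TP+FP+FN)=110/151=0.7285
Model B: P=144/191=0.7539, R=144/164=0.878, F1=2PR/(P+R)=2TP/(2TP+FP+FN)=288/355=0.8113
0.7285 < 0.8113 → Model B

Model B


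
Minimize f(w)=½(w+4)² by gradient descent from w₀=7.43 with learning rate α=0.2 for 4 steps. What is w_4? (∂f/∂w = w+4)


step 1: grad = 7.43+4 = 11.43; w = 7.43 - 0.2·(11.43) = 5.144
step 2: grad = 5.144+4 = 9.144; w = 5.144 - 0.2·(9.144) = 3.3152
step 3: grad = 3.3152+4 = 7.3152; w = 3.3152 - 0.2·(7.3152) = 1.85216
step 4: grad = 1.85216+4 = 5.85216; w = 1.85216 - 0.2·(5.85216) = 0.681728

0.681728


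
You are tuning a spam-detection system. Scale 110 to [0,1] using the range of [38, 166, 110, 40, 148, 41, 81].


min=38, max=166
(110-38)/(166-38) = 72/128 = 0.5625

0.5625


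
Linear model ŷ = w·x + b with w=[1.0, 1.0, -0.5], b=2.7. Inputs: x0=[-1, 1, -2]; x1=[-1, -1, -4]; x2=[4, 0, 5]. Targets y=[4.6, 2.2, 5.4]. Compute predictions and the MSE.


ŷ0 = (1.0)·(-1) + (1.0)·(1) + (-0.5)·(-2) + 2.7 = 3.7
ŷ1 = (1.0)·(-1) + (1.0)·(-1) + (-0.5)·(-4) + 2.7 = 2.7
ŷ2 = (1.0)·(4) + (1.0)·(0) + (-0.5)·(5) + 2.7 = 4.2
errors² = [0.81, 0.25, 1.44]
MSE = 2.5000/3 = 0.8333

0.8333


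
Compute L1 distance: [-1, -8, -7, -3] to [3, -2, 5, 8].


d = |-1-3| + |-8+ 2| + |-7-5| + |-3-8|
  = 4 + 6 + 12 + 11
  = 33

33


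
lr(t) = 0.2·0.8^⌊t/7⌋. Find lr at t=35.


n_drops = ⌊35/7⌋ = 5
lr = 0.2·0.8^5 = 0.2·0.32768 = 0.065536

0.065536


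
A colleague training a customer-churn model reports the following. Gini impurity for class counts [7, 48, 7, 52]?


Probabilities: [7/114, 48/114, 7/114, 52/114] ≈ [0.0614, 0.4211, 0.0614, 0.4561]
Σpᵢ² = (49 + 2304 + 49 + 2704)/114² = 5106/12996
Gini = 1 - Σpᵢ² = 1 - 5106/12996 = 0.6071

0.6071


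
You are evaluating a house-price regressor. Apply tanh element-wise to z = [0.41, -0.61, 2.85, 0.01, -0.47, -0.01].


tanh(0.41) = 0.3885
tanh(-0.61) = -0.5441
tanh(2.85) = 0.9933
tanh(0.01) = 0.01
tanh(-0.47) = -0.4382
tanh(-0.01) = -0.01
result = [0.3885, -0.5441, 0.9933, 0.01, -0.4382, -0.01]

[0.3885, -0.5441, 0.9933, 0.01, -0.4382, -0.01]
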